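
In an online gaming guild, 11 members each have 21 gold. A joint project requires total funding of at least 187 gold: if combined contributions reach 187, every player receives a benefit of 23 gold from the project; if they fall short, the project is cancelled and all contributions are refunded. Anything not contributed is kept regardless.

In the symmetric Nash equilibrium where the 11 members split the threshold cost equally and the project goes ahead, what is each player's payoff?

27 gold

Equal share of the threshold: 187/11 = 17.
At this profile no one gains by cutting their contribution: any cut drops the total below 187, the project is cancelled, contributions are refunded, and the deviator ends with 21, which is less than 21 − 17 + 23 = 27. Contributing more than 17 just wastes the excess. So contributing exactly 17 is a best response.
Each player's payoff: 21 − 17 + 23 = 27.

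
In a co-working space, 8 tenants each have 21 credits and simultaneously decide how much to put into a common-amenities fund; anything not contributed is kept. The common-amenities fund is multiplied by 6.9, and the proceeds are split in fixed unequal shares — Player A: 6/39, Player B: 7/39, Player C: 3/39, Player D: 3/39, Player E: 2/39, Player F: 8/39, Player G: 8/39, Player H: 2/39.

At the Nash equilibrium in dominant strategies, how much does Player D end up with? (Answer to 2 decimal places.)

For player j, contributing a unit is worthwhile iff 6.9 × (j's share) ≥ 1, i.e. iff j's share is at least 0.1449.
Player A, Player B, Player F and Player G clear that bar, contributing 21 each; the remaining 4 contribute 0. Total contributed: 84.
Player D keeps 21 and receives 6.9 × 84 × 3/39 = 44.58 from the common-amenities fund, for a payoff of 65.58.

65.58 credits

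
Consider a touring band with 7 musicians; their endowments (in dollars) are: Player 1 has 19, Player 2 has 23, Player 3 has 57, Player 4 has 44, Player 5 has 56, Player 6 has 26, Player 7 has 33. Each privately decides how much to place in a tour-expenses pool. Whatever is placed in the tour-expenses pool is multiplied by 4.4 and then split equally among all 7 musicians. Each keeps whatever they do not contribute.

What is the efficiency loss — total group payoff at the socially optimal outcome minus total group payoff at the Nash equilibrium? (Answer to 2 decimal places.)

877.20 dollars

The private return per contributed unit is 4.4/7 = 0.6286 < 1 for every player regardless of endowment, so the Nash equilibrium is zero contribution and the group total is Σ E_j = 19 + 23 + 57 + 44 + 56 + 26 + 33 = 258.
Each contributed unit returns 4.400 to the group, so the social optimum is full contribution by everyone: group total = 4.400 × 258 = 1135.20.
Efficiency loss = (4.400 − 1) × 258 = 877.20.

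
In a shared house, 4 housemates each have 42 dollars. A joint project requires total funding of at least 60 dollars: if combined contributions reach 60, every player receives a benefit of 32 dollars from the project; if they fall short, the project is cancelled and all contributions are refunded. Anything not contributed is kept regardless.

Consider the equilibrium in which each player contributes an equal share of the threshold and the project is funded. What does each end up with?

59 dollars

Equal share of the threshold: 60/4 = 15.
At this profile no one gains by cutting their contribution: any cut drops the total below 60, the project is cancelled, contributions are refunded, and the deviator ends with 42, which is less than 42 − 15 + 32 = 59. Contributing more than 15 just wastes the excess. So contributing exactly 15 is a best response.
Each player's payoff: 42 − 15 + 32 = 59.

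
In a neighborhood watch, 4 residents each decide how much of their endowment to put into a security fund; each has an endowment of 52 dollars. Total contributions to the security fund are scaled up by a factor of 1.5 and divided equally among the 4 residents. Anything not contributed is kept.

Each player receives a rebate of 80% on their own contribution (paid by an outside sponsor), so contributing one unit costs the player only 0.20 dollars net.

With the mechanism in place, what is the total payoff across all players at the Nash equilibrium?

478.40 dollars

Under the mechanism each unit contributed yields (1.5/4) / 0.20 = 1.8750 back to its contributor per unit of net cost, which exceeds 1, making full contribution the dominant choice for everyone.
So the Nash equilibrium is full contribution by all 4; the group earns 4 × (52 × 0.80 + 1.5 × 52) = 478.40.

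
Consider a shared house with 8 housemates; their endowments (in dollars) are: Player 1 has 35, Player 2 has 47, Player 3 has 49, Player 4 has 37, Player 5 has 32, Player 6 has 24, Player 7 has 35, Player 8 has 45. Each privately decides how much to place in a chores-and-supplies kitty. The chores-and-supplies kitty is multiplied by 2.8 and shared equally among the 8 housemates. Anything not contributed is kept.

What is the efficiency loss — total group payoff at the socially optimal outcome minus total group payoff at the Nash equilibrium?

The private return per contributed unit is 2.8/8 = 0.3500 < 1 for every player regardless of endowment, so the Nash equilibrium is zero contribution and the group total is Σ E_j = 35 + 47 + 49 + 37 + 32 + 24 + 35 + 45 = 304.
Each contributed unit returns 2.800 to the group, so the social optimum is full contribution by everyone: group total = 2.800 × 304 = 851.20.
Efficiency loss = (2.800 − 1) × 304 = 547.20.

547.20 dollars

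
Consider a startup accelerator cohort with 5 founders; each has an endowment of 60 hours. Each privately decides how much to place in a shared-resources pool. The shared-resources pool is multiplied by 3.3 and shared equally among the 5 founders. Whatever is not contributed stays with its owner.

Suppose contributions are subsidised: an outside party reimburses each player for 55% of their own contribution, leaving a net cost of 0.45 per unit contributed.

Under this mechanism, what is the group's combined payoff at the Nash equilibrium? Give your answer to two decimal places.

1155.00 hours

Under the mechanism each unit contributed yields (3.3/5) / 0.45 = 1.4667 back to its contributor per unit of net cost, which exceeds 1, making full contribution the dominant choice for everyone.
So the Nash equilibrium is full contribution by all 5; the group earns 5 × (60 × 0.55 + 3.3 × 60) = 1155.00.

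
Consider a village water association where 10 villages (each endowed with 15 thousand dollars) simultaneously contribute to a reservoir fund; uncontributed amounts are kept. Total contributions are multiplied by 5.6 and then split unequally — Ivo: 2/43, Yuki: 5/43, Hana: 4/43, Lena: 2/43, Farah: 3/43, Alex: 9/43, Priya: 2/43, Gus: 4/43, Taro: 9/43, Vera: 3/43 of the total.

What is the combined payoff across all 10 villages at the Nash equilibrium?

Each unit j contributes comes back to j as 5.6 × (j's share), so j prefers to contribute only if that share exceeds 1/5.6 = 0.1786; otherwise keeping the unit dominates.
The shares above 0.1786 belong to Alex and Taro, contributing 15 each; the remaining 8 contribute 0. Total contributed: 30.
The reservoir fund pays out 5.6 × 30 = 168.00 in total (split across the unequal shares, but the aggregate is all that matters for the group sum).
The 8 free-riders keep 15 each, adding 120. Group total = 120 + 168.00 = 288.00.

288.00 thousand dollars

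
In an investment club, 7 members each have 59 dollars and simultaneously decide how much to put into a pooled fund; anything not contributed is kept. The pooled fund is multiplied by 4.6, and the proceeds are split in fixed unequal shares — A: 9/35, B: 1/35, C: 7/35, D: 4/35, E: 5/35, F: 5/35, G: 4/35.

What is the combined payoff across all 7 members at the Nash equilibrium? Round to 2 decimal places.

625.40 dollars

For player j, contributing a unit is worthwhile iff 4.6 × (j's share) ≥ 1, i.e. iff j's share is at least 0.2174.
Only A (9/35) clears that bar, contributing 59; the remaining 6 contribute 0. Total contributed: 59.
The pooled fund pays out 4.6 × 59 = 271.40 in total (split across the unequal shares, but the aggregate is all that matters for the group sum).
The 6 free-riders keep 59 each, adding 354. Group total = 354 + 271.40 = 625.40.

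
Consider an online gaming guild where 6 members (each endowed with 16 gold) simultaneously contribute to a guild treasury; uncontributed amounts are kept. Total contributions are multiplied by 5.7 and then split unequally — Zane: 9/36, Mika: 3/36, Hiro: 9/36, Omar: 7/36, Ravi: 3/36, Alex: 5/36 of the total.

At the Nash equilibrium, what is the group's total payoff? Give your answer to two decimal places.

321.60 gold

A player with share s gets back 5.7·s per unit contributed, so full contribution is dominant for anyone with s > 1/5.7 = 0.1754 and zero contribution is dominant for anyone below.
Zane, Hiro and Omar are above the threshold, contributing 16 each; the remaining 3 contribute 0. Total contributed: 48.
The guild treasury pays out 5.7 × 48 = 273.60 in total (split across the unequal shares, but the aggregate is all that matters for the group sum).
The 3 free-riders keep 16 each, adding 48. Group total = 48 + 273.60 = 321.60.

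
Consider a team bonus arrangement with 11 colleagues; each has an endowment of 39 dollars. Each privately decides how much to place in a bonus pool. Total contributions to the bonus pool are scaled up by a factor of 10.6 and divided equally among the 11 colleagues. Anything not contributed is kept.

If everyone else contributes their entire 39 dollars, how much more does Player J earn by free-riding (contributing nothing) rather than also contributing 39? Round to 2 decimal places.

Switching from a contribution of 39 to 0 lets Player J keep an extra 39 dollars, but lowers the bonus pool by 39, which costs Player J their own share of that drop: 10.6/11 × 39 = 37.58.
Net gain = 39 − 37.58 = 1.42. The private return per contributed unit (0.9636) is below 1, so free-riding is indeed the best response regardless of what the others do.

1.42 dollars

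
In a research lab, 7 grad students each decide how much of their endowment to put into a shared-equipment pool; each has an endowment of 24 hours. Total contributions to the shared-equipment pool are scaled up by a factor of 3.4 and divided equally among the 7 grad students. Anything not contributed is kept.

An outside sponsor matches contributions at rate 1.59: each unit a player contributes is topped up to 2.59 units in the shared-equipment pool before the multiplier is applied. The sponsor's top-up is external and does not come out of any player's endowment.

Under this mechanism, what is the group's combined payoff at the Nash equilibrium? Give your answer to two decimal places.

1479.41 hours

Under the mechanism each unit contributed yields 3.4 × 2.59 / 7 = 1.2580 back to its contributor per unit of net cost, which exceeds 1, making full contribution the dominant choice for everyone.
At the Nash equilibrium everyone contributes 24. Group total payoff = 3.4 × 2.59 × 168 = 1479.41.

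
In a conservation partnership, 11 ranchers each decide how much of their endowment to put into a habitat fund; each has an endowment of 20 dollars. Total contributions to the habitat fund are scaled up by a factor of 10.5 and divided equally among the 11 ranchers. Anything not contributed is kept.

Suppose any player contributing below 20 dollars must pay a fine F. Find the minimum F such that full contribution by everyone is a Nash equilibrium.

0.91 dollars

Given the others contribute fully, the best deviation is to contribute 0 (any partial contribution still incurs the fine and gives up units whose private return 0.9545 is below 1).
Deviating from 20 to 0 saves 20 dollars but forfeits the deviator's share of the drop in the habitat fund: 10.5/11 × 20 = 19.09.
So the deviation gain is 20 − 19.09 = 0.91, and the fine must be at least 0.91 dollars to wipe it out.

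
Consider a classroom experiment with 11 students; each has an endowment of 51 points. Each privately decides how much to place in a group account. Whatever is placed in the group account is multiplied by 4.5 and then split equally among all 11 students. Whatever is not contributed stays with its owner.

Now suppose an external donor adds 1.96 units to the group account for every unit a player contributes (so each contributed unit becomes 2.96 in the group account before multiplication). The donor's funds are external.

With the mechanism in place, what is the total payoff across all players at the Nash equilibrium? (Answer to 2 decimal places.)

Under the mechanism each unit contributed yields 4.5 × 2.96 / 11 = 1.2109 back to its contributor per unit of net cost, which exceeds 1, making full contribution the dominant choice for everyone.
At the Nash equilibrium everyone contributes 51. Group total payoff = 4.5 × 2.96 × 561 = 7472.52.

7472.52 points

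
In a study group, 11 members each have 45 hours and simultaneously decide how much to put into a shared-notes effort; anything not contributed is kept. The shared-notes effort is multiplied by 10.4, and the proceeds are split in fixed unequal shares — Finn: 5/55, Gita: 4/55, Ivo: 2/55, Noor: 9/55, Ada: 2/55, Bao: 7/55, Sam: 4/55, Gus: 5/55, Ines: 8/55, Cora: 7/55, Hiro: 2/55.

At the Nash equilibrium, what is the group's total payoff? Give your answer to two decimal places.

Each unit j contributes comes back to j as 10.4 × (j's share), so j prefers to contribute only if that share exceeds 1/10.4 = 0.0962; otherwise keeping the unit dominates.
The shares above 0.0962 belong to Noor, Bao, Ines and Cora, contributing 45 each; the remaining 7 contribute 0. Total contributed: 180.
The shared-notes effort pays out 10.4 × 180 = 1872.00 in total (split across the unequal shares, but the aggregate is all that matters for the group sum).
The 7 free-riders keep 45 each, adding 315. Group total = 315 + 1872.00 = 2187.00.

2187.00 hours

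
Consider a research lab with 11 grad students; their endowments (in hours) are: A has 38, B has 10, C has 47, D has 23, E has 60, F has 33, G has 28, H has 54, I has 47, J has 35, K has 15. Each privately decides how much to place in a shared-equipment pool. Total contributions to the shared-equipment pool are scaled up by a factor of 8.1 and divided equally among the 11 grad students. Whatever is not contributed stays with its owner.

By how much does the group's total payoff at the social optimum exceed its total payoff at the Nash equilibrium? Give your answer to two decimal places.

The private return per contributed unit is 8.1/11 = 0.7364 < 1 for every player regardless of endowment, so the Nash equilibrium is zero contribution and the group total is Σ E_j = 38 + 10 + 47 + 23 + 60 + 33 + 28 + 54 + 47 + 35 + 15 = 390.
Each contributed unit returns 8.100 to the group, so the social optimum is full contribution by everyone: group total = 8.100 × 390 = 3159.00.
Efficiency loss = (8.100 − 1) × 390 = 2769.00.

2769.00 hours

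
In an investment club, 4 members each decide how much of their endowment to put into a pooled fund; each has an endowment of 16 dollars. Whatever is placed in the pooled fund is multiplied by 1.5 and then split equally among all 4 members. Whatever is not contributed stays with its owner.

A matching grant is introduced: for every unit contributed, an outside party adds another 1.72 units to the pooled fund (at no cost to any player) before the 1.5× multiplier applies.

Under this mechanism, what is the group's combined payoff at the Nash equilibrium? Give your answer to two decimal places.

261.12 dollars

Under the mechanism each unit contributed yields 1.5 × 2.72 / 4 = 1.0200 back to its contributor per unit of net cost, which exceeds 1, making full contribution the dominant choice for everyone.
At the Nash equilibrium everyone contributes 16. Group total payoff = 1.5 × 2.72 × 64 = 261.12.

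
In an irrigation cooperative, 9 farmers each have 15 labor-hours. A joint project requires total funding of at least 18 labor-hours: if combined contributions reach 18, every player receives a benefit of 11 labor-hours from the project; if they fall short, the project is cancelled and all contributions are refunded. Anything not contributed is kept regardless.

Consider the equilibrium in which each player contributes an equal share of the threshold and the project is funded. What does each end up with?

Equal share of the threshold: 18/9 = 2.
At this profile no one gains by cutting their contribution: any cut drops the total below 18, the project is cancelled, contributions are refunded, and the deviator ends with 15, which is less than 15 − 2 + 11 = 24. Contributing more than 2 just wastes the excess. So contributing exactly 2 is a best response.
Each player's payoff: 15 − 2 + 11 = 24.

24 labor-hours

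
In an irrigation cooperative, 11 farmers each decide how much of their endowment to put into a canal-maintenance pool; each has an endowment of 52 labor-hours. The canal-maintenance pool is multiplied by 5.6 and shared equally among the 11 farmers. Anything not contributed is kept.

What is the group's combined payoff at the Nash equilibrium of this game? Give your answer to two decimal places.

572.00 labor-hours

Each contributed unit returns 5.6/11 = 0.5091 to its contributor — below 1 — so contributing 0 is dominant for every player. At the Nash equilibrium everyone keeps their 52, and the group total is 11 × 52 = 572.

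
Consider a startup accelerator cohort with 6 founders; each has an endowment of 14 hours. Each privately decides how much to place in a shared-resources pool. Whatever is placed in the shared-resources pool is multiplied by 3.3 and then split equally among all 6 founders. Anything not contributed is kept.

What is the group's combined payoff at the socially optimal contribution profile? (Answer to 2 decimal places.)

Each contributed unit returns 3.300 to the group as a whole (0.5500 to each of 6 players), which exceeds 1, so the social optimum is full contribution: group total = 3.300 × 84 = 277.20.

277.20 hours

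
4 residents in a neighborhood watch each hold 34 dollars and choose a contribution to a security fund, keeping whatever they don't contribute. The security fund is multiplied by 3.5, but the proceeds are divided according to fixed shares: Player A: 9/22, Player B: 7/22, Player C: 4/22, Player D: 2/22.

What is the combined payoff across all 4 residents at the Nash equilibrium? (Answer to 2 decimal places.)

306.00 dollars

Player j's private return per contributed unit is 3.5 × (j's share). Contributing is weakly dominant for j when that share is at least 1/3.5 = 0.2857, and contributing 0 is dominant otherwise.
The shares above 0.2857 belong to Player A and Player B, contributing 34 each; the remaining 2 contribute 0. Total contributed: 68.
The security fund pays out 3.5 × 68 = 238.00 in total (split across the unequal shares, but the aggregate is all that matters for the group sum).
The 2 free-riders keep 34 each, adding 68. Group total = 68 + 238.00 = 306.00.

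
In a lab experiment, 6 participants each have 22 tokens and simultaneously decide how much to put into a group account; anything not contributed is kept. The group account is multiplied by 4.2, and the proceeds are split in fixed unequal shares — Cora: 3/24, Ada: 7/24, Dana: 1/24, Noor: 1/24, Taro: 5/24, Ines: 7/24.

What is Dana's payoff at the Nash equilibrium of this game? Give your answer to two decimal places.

29.70 tokens

For player j, contributing a unit is worthwhile iff 4.2 × (j's share) ≥ 1, i.e. iff j's share is at least 0.2381.
Ada and Ines clear that bar, contributing 22 each; the remaining 4 contribute 0. Total contributed: 44.
Dana keeps 22 and receives 4.2 × 44 × 1/24 = 7.70 from the group account, for a payoff of 29.70.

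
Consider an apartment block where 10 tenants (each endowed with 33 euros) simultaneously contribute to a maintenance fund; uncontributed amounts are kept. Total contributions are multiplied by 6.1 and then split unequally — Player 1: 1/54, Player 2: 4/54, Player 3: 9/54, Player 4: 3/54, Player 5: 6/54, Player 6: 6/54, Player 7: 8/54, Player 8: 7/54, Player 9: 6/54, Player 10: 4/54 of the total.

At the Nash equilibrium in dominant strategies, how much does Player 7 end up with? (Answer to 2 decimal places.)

62.82 euros

Player j's private return per contributed unit is 6.1 × (j's share). Contributing is weakly dominant for j when that share is at least 1/6.1 = 0.1639, and contributing 0 is dominant otherwise.
Player 3 alone (share 9/54) is above the threshold, contributing 33; the remaining 9 contribute 0. Total contributed: 33.
Player 7 keeps 33 and receives 6.1 × 33 × 8/54 = 29.82 from the maintenance fund, for a payoff of 62.82.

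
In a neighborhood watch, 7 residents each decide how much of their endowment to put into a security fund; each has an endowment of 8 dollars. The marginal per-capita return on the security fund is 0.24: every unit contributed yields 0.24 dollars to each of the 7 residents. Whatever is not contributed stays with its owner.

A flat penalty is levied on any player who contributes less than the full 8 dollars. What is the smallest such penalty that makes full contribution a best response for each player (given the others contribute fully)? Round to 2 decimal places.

Given the others contribute fully, the best deviation is to contribute 0 (any partial contribution still incurs the fine and gives up units whose private return 0.24 is below 1).
Deviating from 8 to 0 saves 8 dollars but forfeits the deviator's share of the drop in the security fund: 0.24 × 8 = 1.92.
So the deviation gain is 8 − 1.92 = 6.08, and the fine must be at least 6.08 dollars to wipe it out.

6.08 dollars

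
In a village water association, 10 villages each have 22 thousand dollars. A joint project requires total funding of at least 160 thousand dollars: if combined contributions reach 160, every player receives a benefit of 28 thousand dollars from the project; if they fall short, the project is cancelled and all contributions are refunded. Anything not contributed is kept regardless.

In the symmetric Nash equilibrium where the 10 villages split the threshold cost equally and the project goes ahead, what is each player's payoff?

Equal share of the threshold: 160/10 = 16.
At this profile no one gains by cutting their contribution: any cut drops the total below 160, the project is cancelled, contributions are refunded, and the deviator ends with 22, which is less than 22 − 16 + 28 = 34. Contributing more than 16 just wastes the excess. So contributing exactly 16 is a best response.
Each player's payoff: 22 − 16 + 28 = 34.

34 thousand dollars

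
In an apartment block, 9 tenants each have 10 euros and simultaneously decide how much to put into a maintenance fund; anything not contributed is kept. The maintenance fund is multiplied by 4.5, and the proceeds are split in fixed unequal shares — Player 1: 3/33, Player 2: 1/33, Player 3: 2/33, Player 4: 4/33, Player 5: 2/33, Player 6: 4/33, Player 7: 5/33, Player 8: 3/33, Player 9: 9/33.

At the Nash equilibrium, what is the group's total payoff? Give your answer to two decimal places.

125.00 euros

For player j, contributing a unit is worthwhile iff 4.5 × (j's share) ≥ 1, i.e. iff j's share is at least 0.2222.
The only share above 0.2222 is Player 9's 9/33, contributing 10; the remaining 8 contribute 0. Total contributed: 10.
The maintenance fund pays out 4.5 × 10 = 45.00 in total (split across the unequal shares, but the aggregate is all that matters for the group sum).
The 8 free-riders keep 10 each, adding 80. Group total = 80 + 45.00 = 125.00.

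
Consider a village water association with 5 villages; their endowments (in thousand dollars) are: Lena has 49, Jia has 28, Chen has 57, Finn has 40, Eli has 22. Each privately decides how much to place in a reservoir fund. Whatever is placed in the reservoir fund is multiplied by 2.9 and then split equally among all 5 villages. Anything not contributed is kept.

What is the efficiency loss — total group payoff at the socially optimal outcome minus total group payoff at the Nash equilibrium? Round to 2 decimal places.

The private return per contributed unit is 2.9/5 = 0.5800 < 1 for every player regardless of endowment, so the Nash equilibrium is zero contribution and the group total is Σ E_j = 49 + 28 + 57 + 40 + 22 = 196.
Each contributed unit returns 2.900 to the group, so the social optimum is full contribution by everyone: group total = 2.900 × 196 = 568.40.
Efficiency loss = (2.900 − 1) × 196 = 372.40.

372.40 thousand dollars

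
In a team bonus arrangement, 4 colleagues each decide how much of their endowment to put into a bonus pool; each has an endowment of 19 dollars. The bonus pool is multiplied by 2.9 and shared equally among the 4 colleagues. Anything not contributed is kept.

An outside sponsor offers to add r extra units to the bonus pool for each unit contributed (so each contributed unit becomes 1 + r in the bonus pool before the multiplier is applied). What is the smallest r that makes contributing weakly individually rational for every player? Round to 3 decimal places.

With matching at rate r, one contributed unit becomes (1 + r) in the bonus pool and returns 2.9 × (1 + r) / 4 to the contributor.
Setting this equal to 1: 1 + r = 4/2.9 = 1.3793.
So the minimum matching rate is r = 1.3793 − 1 = 0.379.

0.379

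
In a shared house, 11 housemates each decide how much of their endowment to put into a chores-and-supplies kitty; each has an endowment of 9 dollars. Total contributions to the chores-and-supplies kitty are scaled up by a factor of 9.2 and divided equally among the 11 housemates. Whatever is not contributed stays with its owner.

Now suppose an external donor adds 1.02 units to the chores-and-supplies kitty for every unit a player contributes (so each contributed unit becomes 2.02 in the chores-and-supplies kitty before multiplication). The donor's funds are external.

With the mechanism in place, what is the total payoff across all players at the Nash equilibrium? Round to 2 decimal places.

1839.82 dollars

With the mechanism, a contributed unit returns 9.2 × 2.02 / 11 = 1.6895 per unit of net cost to the contributor — now above 1 — so contributing fully is weakly dominant for every player.
So the Nash equilibrium is full contribution by all 11; the group earns 9.2 × 2.02 × 99 = 1839.82.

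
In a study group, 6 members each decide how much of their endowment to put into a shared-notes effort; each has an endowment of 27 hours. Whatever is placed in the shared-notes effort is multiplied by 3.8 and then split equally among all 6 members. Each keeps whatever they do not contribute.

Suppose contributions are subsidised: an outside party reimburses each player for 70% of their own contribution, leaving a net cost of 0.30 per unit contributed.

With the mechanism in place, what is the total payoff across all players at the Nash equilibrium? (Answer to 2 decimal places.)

The effective private return per unit is now (3.8/6) / 0.30 = 2.1111 > 1, so every player's dominant strategy flips to full contribution.
So the Nash equilibrium is full contribution by all 6; the group earns 6 × (27 × 0.70 + 3.8 × 27) = 729.00.

729.00 hours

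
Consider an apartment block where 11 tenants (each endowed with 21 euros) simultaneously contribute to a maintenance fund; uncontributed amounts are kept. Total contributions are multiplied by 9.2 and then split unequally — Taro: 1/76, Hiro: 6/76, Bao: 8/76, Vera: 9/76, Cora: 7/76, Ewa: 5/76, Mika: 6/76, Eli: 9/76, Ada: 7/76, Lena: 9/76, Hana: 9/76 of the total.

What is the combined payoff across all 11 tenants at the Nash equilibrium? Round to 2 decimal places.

919.80 euros

A player with share s gets back 9.2·s per unit contributed, so full contribution is dominant for anyone with s > 1/9.2 = 0.1087 and zero contribution is dominant for anyone below.
Vera, Eli, Lena and Hana are above the threshold, contributing 21 each; the remaining 7 contribute 0. Total contributed: 84.
The maintenance fund pays out 9.2 × 84 = 772.80 in total (split across the unequal shares, but the aggregate is all that matters for the group sum).
The 7 free-riders keep 21 each, adding 147. Group total = 147 + 772.80 = 919.80.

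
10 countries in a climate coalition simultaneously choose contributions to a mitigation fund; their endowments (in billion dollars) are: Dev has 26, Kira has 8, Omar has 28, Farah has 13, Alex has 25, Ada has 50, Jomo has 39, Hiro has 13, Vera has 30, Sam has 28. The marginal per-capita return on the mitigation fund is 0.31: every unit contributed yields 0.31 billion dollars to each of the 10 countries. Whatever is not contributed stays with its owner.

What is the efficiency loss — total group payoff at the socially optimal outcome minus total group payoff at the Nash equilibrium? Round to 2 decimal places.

The private return per contributed unit is 0.31 < 1 for everyone, so the Nash equilibrium is zero contribution and the group total is Σ E_j = 26 + 8 + 28 + 13 + 25 + 50 + 39 + 13 + 30 + 28 = 260.
Each contributed unit returns 3.100 to the group, so the social optimum is full contribution by everyone: group total = 3.100 × 260 = 806.00.
Efficiency loss = (3.100 − 1) × 260 = 546.00.

546.00 billion dollars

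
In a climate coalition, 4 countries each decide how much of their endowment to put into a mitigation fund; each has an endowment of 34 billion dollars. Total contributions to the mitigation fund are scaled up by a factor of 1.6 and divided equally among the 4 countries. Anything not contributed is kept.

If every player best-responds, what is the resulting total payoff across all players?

Each contributed unit returns 1.6/4 = 0.4000 to its contributor — below 1 — so contributing 0 is dominant for every player. At the Nash equilibrium everyone keeps their 34, and the group total is 4 × 34 = 136.

136.00 billion dollars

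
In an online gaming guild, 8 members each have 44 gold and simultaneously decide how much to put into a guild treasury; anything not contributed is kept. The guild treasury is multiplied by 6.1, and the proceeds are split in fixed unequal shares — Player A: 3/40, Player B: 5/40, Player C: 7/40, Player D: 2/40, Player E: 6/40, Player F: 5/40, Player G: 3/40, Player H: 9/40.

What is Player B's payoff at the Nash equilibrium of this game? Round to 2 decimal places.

111.10 gold

A player with share s gets back 6.1·s per unit contributed, so full contribution is dominant for anyone with s > 1/6.1 = 0.1639 and zero contribution is dominant for anyone below.
The shares above 0.1639 belong to Player C and Player H, contributing 44 each; the remaining 6 contribute 0. Total contributed: 88.
Player B keeps 44 and receives 6.1 × 88 × 5/40 = 67.10 from the guild treasury, for a payoff of 111.10.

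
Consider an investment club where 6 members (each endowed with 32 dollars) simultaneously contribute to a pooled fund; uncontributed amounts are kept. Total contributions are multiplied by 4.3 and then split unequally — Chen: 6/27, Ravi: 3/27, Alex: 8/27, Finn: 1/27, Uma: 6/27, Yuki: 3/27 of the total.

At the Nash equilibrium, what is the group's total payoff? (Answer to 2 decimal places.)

297.60 dollars

A player with share s gets back 4.3·s per unit contributed, so full contribution is dominant for anyone with s > 1/4.3 = 0.2326 and zero contribution is dominant for anyone below.
The only share above 0.2326 is Alex's 8/27, contributing 32; the remaining 5 contribute 0. Total contributed: 32.
The pooled fund pays out 4.3 × 32 = 137.60 in total (split across the unequal shares, but the aggregate is all that matters for the group sum).
The 5 free-riders keep 32 each, adding 160. Group total = 160 + 137.60 = 297.60.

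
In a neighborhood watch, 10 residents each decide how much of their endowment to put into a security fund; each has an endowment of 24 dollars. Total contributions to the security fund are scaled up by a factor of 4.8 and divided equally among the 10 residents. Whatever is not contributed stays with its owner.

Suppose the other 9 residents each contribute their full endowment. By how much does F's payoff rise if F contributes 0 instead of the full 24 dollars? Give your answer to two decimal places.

12.48 dollars

Switching from a contribution of 24 to 0 lets F keep an extra 24 dollars, but lowers the security fund by 24, which costs F their own share of that drop: 4.8/10 × 24 = 11.52.
Net gain = 24 − 11.52 = 12.48. The private return per contributed unit (0.4800) is below 1, so free-riding is indeed the best response regardless of what the others do.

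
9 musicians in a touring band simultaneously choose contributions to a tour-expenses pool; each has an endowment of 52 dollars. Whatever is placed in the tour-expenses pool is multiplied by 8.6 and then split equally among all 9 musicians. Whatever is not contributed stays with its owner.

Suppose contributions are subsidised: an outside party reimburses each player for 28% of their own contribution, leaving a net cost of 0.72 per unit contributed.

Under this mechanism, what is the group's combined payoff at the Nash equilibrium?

4155.84 dollars

With the mechanism, a contributed unit returns (8.6/9) / 0.72 = 1.3272 per unit of net cost to the contributor — now above 1 — so contributing fully is weakly dominant for every player.
So the Nash equilibrium is full contribution by all 9; the group earns 9 × (52 × 0.28 + 8.6 × 52) = 4155.84.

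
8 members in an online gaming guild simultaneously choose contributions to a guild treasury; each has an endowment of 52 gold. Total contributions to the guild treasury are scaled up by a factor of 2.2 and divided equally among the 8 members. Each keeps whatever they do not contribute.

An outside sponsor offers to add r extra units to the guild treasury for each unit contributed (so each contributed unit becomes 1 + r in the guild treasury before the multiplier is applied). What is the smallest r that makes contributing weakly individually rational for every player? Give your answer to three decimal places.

With matching at rate r, one contributed unit becomes (1 + r) in the guild treasury and returns 2.2 × (1 + r) / 8 to the contributor.
Setting this equal to 1: 1 + r = 8/2.2 = 3.6364.
So the minimum matching rate is r = 3.6364 − 1 = 2.636.

2.636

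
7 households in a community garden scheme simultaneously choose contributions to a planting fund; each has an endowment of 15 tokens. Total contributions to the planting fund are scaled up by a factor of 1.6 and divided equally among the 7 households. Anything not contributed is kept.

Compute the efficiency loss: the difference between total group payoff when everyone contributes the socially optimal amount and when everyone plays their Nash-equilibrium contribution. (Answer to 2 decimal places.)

63.00 tokens

Each contributed unit returns 1.6/7 = 0.2286 to its contributor — below 1 — so contributing 0 is dominant for every player. At the Nash equilibrium everyone keeps their 15, and the group total is 7 × 15 = 105.
Each contributed unit returns 1.600 to the group as a whole (0.2286 to each of 7 players), which exceeds 1, so the social optimum is full contribution: group total = 1.600 × 105 = 168.00.
Efficiency loss = 168.00 − 105 = 63.00.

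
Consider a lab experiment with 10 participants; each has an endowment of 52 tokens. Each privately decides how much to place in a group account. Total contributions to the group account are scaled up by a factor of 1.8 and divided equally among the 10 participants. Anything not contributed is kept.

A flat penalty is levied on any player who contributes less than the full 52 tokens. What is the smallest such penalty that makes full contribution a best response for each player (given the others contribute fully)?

42.64 tokens

Given the others contribute fully, the best deviation is to contribute 0 (any partial contribution still incurs the fine and gives up units whose private return 0.1800 is below 1).
Deviating from 52 to 0 saves 52 tokens but forfeits the deviator's share of the drop in the group account: 1.8/10 × 52 = 9.36.
So the deviation gain is 52 − 9.36 = 42.64, and the fine must be at least 42.64 tokens to wipe it out.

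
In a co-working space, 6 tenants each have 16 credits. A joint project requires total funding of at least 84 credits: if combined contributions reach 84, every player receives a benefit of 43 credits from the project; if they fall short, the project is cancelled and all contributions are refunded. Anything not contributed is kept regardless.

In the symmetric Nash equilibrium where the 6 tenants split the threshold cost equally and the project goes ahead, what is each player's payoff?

45 credits

Equal share of the threshold: 84/6 = 14.
At this profile no one gains by cutting their contribution: any cut drops the total below 84, the project is cancelled, contributions are refunded, and the deviator ends with 16, which is less than 16 − 14 + 43 = 45. Contributing more than 14 just wastes the excess. So contributing exactly 14 is a best response.
Each player's payoff: 16 − 14 + 43 = 45.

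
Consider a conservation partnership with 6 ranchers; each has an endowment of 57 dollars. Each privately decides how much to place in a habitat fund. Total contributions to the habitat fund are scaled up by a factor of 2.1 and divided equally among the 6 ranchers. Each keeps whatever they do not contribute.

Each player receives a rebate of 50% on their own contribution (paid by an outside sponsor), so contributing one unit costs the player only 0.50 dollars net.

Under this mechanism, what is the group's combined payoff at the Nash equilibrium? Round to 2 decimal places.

Even with the mechanism, each unit contributed returns only (2.1/6) / 0.50 = 0.7000 per unit of net cost, so contributing nothing is still dominant.
At the Nash equilibrium no one contributes; group total payoff = 6 × 57 = 342.

342.00 dollars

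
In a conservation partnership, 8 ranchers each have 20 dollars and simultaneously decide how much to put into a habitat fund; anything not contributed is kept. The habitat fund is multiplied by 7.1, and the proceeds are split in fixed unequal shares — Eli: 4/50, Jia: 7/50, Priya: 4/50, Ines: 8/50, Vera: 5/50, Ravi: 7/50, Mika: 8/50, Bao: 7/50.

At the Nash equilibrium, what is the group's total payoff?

404.00 dollars

Each unit j contributes comes back to j as 7.1 × (j's share), so j prefers to contribute only if that share exceeds 1/7.1 = 0.1408; otherwise keeping the unit dominates.
The shares above 0.1408 belong to Ines and Mika, contributing 20 each; the remaining 6 contribute 0. Total contributed: 40.
The habitat fund pays out 7.1 × 40 = 284.00 in total (split across the unequal shares, but the aggregate is all that matters for the group sum).
The 6 free-riders keep 20 each, adding 120. Group total = 120 + 284.00 = 404.00.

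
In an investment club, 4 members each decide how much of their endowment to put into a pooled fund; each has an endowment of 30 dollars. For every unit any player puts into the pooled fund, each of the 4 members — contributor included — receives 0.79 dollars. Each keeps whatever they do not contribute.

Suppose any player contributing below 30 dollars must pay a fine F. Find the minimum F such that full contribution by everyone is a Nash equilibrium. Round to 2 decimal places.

Given the others contribute fully, the best deviation is to contribute 0 (any partial contribution still incurs the fine and gives up units whose private return 0.79 is below 1).
Deviating from 30 to 0 saves 30 dollars but forfeits the deviator's share of the drop in the pooled fund: 0.79 × 30 = 23.70.
So the deviation gain is 30 − 23.70 = 6.30, and the fine must be at least 6.30 dollars to wipe it out.

6.30 dollars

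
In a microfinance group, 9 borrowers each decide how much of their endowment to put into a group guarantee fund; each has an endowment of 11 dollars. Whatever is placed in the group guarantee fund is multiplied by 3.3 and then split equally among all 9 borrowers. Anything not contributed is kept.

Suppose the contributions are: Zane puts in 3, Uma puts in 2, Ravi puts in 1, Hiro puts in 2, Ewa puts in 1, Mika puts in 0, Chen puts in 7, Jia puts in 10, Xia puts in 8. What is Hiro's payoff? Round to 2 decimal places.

21.47 dollars

Total contributed: 3 + 2 + 1 + 2 + 1 + 0 + 7 + 10 + 8 = 34.
Each receives 3.3 × 34 / 9 = 12.47 from the group guarantee fund.
Hiro keeps 11 − 2 = 9, so Hiro's payoff is 9 + 12.47 = 21.47.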